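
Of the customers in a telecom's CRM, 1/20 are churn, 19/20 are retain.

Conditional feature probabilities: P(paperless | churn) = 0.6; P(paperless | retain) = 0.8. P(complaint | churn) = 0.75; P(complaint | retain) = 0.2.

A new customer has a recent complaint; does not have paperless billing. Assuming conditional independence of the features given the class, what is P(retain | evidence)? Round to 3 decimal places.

churn: 0.05 × (1−0.6) × 0.75 = 0.015
retain: 0.95 × (1−0.8) × 0.2 = 0.038
P(retain | x) = 0.038 / 0.053 ≈ 0.717

0.717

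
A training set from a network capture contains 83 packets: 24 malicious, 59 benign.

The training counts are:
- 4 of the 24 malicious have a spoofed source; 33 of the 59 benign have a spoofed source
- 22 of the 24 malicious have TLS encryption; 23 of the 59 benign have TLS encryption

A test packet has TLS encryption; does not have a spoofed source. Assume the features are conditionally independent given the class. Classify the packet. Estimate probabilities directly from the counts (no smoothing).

malicious

malicious: (24/83) × (20/24) × (22/24) ≈ 0.220884
benign: (59/83) × (26/59) × (23/59) ≈ 0.122116
Highest score → malicious.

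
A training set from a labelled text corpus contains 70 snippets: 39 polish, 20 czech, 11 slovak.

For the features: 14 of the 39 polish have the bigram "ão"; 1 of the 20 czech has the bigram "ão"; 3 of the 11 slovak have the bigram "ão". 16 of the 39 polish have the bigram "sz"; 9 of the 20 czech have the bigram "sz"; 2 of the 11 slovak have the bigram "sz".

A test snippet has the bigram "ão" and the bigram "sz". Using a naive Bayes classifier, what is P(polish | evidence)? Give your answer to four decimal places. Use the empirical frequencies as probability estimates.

polish: (39/70) × (14/39) × (16/39) ≈ 0.0820513
czech: (20/70) × (1/20) × (9/20) ≈ 0.00642857
slovak: (11/70) × (3/11) × (2/11) ≈ 0.00779221
P(polish | x) = 0.0820513 / 0.09627208 ≈ 0.8523

0.8523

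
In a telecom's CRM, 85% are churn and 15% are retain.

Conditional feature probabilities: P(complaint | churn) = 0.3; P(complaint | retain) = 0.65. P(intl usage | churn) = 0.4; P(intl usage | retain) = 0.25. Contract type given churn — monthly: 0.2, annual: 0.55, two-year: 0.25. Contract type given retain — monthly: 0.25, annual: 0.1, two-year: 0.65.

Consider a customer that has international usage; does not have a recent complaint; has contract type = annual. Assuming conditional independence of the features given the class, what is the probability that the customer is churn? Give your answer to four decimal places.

0.9901

churn: 0.85 × (1−0.3) × 0.4 × 0.55 = 0.1309
retain: 0.15 × (1−0.65) × 0.25 × 0.1 = 0.0013125
P(churn | x) = 0.1309 / 0.1322125 ≈ 0.9901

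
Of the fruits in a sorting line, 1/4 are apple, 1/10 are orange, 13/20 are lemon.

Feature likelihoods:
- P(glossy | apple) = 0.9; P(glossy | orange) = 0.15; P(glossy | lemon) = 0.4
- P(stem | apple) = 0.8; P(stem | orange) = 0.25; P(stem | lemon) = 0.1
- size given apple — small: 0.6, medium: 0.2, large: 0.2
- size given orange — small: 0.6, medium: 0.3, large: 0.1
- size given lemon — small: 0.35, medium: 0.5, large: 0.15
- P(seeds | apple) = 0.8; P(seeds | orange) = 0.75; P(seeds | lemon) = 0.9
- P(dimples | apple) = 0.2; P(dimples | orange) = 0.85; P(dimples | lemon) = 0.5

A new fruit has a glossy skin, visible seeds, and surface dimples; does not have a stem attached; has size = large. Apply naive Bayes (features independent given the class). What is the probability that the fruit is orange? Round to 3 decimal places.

apple: 0.25 × 0.9 × (1−0.8) × 0.2 × 0.8 × 0.2 = 0.00144
orange: 0.1 × 0.15 × (1−0.25) × 0.1 × 0.75 × 0.85 = 0.0007171875
lemon: 0.65 × 0.4 × (1−0.1) × 0.15 × 0.9 × 0.5 = 0.015795
P(orange | x) = 0.0007171875 / 0.0179521875 ≈ 0.040

0.040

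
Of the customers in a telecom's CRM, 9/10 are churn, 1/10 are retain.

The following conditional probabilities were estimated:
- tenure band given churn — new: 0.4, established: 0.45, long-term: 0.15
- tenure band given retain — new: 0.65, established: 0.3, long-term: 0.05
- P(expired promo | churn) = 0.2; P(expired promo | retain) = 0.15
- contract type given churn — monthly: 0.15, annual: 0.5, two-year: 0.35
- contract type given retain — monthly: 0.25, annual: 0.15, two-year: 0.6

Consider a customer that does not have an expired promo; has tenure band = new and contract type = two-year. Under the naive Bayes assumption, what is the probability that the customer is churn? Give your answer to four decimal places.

churn: 0.9 × 0.4 × (1−0.2) × 0.35 = 0.1008
retain: 0.1 × 0.65 × (1−0.15) × 0.6 = 0.03315
P(churn | x) = 0.1008 / 0.13395 ≈ 0.7525

0.7525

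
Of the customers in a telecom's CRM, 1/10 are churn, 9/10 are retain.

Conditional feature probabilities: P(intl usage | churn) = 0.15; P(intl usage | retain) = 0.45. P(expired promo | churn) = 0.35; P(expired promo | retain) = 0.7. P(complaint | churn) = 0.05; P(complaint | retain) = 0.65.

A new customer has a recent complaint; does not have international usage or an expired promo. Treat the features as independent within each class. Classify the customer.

retain

churn: 0.1 × (1−0.15) × (1−0.35) × 0.05 = 0.0027625
retain: 0.9 × (1−0.45) × (1−0.7) × 0.65 = 0.096525
Highest score → retain.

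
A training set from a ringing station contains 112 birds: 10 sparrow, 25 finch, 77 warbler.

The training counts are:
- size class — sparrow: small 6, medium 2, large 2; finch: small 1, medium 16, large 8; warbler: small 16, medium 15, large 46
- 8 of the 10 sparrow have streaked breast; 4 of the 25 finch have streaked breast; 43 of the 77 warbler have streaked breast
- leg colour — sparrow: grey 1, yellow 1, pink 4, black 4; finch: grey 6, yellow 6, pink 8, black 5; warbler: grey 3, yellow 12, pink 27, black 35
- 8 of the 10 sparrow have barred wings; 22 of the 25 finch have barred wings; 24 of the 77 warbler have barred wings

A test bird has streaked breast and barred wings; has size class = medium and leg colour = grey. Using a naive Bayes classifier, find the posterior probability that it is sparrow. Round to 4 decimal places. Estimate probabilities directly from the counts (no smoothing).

sparrow: (10/112) × (2/10) × (8/10) × (1/10) × (8/10) ≈ 0.00114286
finch: (25/112) × (16/25) × (4/25) × (6/25) × (22/25) ≈ 0.00482743
warbler: (77/112) × (15/77) × (43/77) × (3/77) × (24/77) ≈ 0.000908243
P(sparrow | x) = 0.00114286 / 0.006878533 ≈ 0.1661

0.1661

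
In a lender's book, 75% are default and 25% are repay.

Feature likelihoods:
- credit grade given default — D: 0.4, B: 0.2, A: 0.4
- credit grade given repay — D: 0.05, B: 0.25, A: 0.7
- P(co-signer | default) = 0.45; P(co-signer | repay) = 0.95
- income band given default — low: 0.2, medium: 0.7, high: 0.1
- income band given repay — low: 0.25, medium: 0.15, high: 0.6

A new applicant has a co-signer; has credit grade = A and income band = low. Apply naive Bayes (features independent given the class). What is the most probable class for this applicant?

repay

default: 0.75 × 0.4 × 0.45 × 0.2 = 0.027
repay: 0.25 × 0.7 × 0.95 × 0.25 = 0.0415625
Highest score → repay.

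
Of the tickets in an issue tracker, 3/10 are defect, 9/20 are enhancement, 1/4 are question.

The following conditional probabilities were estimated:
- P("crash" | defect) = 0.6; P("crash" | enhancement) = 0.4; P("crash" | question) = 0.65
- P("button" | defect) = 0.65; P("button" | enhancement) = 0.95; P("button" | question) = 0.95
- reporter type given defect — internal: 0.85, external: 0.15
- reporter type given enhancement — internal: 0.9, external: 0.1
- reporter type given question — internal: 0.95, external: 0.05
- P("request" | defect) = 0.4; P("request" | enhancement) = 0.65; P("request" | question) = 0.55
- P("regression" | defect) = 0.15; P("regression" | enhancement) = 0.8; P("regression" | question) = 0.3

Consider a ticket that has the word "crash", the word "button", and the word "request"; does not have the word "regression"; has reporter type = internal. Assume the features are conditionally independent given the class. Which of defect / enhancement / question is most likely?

defect: 0.3 × 0.6 × 0.65 × 0.85 × 0.4 × (1−0.15) = 0.033813
enhancement: 0.45 × 0.4 × 0.95 × 0.9 × 0.65 × (1−0.8) = 0.020007
question: 0.25 × 0.65 × 0.95 × 0.95 × 0.55 × (1−0.3) = 0.05646265625
Highest score → question.

question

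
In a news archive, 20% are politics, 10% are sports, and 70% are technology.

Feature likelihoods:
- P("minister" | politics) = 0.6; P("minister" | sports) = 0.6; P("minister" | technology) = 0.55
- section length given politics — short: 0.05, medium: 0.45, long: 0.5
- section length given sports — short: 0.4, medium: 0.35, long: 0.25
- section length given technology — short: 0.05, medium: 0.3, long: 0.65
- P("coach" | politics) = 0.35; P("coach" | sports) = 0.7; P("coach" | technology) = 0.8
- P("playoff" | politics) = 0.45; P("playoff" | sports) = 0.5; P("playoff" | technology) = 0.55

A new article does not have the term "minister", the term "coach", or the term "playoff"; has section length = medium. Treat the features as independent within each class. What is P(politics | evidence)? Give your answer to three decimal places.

politics: 0.2 × (1−0.6) × 0.45 × (1−0.35) × (1−0.45) = 0.01287
sports: 0.1 × (1−0.6) × 0.35 × (1−0.7) × (1−0.5) = 0.0021
technology: 0.7 × (1−0.55) × 0.3 × (1−0.8) × (1−0.55) = 0.008505
P(politics | x) = 0.01287 / 0.023475 ≈ 0.548

0.548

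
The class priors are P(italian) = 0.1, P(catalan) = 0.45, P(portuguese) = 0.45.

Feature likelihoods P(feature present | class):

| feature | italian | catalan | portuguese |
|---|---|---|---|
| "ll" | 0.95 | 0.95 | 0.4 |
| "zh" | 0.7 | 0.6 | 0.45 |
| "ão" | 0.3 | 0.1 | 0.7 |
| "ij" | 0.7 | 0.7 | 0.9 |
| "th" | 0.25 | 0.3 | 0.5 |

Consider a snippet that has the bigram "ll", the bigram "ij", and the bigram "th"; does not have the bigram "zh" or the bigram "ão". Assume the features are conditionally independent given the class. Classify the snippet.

catalan

italian: 0.1 × 0.95 × (1−0.7) × (1−0.3) × 0.7 × 0.25 = 0.00349125
catalan: 0.45 × 0.95 × (1−0.6) × (1−0.1) × 0.7 × 0.3 = 0.032319
portuguese: 0.45 × 0.4 × (1−0.45) × (1−0.7) × 0.9 × 0.5 = 0.013365
Highest score → catalan.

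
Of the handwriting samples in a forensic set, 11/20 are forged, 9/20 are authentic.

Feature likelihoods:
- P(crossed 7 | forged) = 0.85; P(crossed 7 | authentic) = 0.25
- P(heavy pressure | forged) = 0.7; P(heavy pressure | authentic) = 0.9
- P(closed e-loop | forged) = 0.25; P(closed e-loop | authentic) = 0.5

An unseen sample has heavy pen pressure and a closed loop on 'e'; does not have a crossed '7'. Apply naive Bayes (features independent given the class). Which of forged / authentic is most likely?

forged: 0.55 × (1−0.85) × 0.7 × 0.25 = 0.0144375
authentic: 0.45 × (1−0.25) × 0.9 × 0.5 = 0.151875
Highest score → authentic.

authentic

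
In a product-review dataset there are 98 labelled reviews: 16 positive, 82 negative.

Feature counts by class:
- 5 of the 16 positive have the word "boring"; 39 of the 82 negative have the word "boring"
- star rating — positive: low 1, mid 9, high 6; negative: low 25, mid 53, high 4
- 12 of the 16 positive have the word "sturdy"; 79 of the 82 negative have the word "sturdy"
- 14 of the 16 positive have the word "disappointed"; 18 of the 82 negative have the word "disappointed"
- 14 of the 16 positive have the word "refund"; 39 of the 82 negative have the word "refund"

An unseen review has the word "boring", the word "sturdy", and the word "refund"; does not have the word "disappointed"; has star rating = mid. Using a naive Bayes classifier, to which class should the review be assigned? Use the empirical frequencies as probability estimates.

positive: (16/98) × (5/16) × (9/16) × (12/16) × (2/16) × (14/16) ≈ 0.00235421
negative: (82/98) × (39/82) × (53/82) × (79/82) × (64/82) × (39/82) ≈ 0.0919879
Highest score → negative.

negative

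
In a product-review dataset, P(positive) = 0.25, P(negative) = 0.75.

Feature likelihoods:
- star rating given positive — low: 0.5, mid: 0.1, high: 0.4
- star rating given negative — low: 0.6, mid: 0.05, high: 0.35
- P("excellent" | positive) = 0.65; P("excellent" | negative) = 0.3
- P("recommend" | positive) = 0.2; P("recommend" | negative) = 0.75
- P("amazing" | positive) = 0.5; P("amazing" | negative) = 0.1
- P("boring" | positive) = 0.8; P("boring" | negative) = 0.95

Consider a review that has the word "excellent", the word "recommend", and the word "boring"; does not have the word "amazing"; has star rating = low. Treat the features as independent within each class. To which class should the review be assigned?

negative

positive: 0.25 × 0.5 × 0.65 × 0.2 × (1−0.5) × 0.8 = 0.0065
negative: 0.75 × 0.6 × 0.3 × 0.75 × (1−0.1) × 0.95 = 0.08656875
Highest score → negative.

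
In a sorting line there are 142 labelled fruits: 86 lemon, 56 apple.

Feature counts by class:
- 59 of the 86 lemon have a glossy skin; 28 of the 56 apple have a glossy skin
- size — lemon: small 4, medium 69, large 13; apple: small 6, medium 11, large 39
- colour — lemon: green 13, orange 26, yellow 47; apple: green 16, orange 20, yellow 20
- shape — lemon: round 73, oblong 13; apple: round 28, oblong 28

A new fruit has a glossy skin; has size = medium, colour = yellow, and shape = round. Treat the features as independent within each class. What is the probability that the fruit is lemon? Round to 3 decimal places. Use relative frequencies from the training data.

lemon: (86/142) × (59/86) × (69/86) × (47/86) × (73/86) ≈ 0.154646
apple: (56/142) × (28/56) × (11/56) × (20/56) × (28/56) ≈ 0.0069165
P(lemon | x) = 0.154646 / 0.1615625 ≈ 0.957

0.957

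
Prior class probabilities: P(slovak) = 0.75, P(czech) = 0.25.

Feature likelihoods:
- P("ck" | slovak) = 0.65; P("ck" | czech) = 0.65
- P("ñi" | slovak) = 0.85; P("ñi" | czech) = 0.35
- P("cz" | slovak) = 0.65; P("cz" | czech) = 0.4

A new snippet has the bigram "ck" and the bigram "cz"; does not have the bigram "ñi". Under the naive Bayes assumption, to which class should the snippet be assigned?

slovak: 0.75 × 0.65 × (1−0.85) × 0.65 = 0.04753125
czech: 0.25 × 0.65 × (1−0.35) × 0.4 = 0.04225
Highest score → slovak.

slovak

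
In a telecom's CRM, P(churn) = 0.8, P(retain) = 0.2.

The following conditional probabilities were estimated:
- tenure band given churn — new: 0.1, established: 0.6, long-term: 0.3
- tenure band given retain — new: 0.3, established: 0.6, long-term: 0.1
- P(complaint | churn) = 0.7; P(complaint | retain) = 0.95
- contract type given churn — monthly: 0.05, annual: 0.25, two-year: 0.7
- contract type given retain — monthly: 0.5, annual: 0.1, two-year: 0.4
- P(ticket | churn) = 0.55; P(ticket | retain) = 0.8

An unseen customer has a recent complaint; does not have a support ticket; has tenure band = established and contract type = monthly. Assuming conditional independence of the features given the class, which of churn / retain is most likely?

churn: 0.8 × 0.6 × 0.7 × 0.05 × (1−0.55) = 0.00756
retain: 0.2 × 0.6 × 0.95 × 0.5 × (1−0.8) = 0.0114
Highest score → retain.

retain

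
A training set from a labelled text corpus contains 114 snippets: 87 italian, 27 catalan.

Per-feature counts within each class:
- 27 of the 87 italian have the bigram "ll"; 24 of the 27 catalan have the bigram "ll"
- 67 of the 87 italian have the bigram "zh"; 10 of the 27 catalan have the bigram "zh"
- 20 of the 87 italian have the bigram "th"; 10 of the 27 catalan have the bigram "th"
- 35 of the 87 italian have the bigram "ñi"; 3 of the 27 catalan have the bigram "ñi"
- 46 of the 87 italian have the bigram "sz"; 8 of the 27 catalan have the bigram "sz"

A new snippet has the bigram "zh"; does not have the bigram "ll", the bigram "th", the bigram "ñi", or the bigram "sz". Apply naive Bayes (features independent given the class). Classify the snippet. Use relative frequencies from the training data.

italian: (87/114) × (60/87) × (67/87) × (67/87) × (52/87) × (41/87) ≈ 0.0879237
catalan: (27/114) × (3/27) × (10/27) × (17/27) × (24/27) × (19/27) ≈ 0.00383862
Highest score → italian.

italian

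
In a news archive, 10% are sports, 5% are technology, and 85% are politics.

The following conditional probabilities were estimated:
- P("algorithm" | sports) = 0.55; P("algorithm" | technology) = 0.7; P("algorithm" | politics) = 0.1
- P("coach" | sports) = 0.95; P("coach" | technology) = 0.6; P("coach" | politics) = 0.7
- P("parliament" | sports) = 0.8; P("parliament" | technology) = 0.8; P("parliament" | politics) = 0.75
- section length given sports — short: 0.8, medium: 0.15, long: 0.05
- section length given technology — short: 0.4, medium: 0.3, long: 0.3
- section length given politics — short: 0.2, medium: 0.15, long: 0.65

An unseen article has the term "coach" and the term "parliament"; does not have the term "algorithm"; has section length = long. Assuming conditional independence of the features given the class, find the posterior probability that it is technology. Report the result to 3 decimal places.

sports: 0.1 × (1−0.55) × 0.95 × 0.8 × 0.05 = 0.00171
technology: 0.05 × (1−0.7) × 0.6 × 0.8 × 0.3 = 0.00216
politics: 0.85 × (1−0.1) × 0.7 × 0.75 × 0.65 = 0.26105625
P(technology | x) = 0.00216 / 0.26492625 ≈ 0.008

0.008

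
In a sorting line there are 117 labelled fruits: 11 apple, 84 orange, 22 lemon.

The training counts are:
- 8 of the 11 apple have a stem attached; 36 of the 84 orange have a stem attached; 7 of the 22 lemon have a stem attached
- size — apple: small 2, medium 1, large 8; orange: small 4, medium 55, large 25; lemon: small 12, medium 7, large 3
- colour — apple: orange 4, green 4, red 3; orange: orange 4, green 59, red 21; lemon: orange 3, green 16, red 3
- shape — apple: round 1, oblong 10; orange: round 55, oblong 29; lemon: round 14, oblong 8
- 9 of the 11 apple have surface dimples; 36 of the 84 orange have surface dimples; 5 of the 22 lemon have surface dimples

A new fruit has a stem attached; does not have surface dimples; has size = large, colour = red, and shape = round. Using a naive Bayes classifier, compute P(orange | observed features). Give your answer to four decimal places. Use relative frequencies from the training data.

0.9174

apple: (11/117) × (8/11) × (8/11) × (3/11) × (1/11) × (2/11) ≈ 0.000224169
orange: (84/117) × (36/84) × (25/84) × (21/84) × (55/84) × (48/84) ≈ 0.0085657
lemon: (22/117) × (7/22) × (3/22) × (3/22) × (14/22) × (17/22) ≈ 0.000547068
P(orange | x) = 0.0085657 / 0.009336937 ≈ 0.9174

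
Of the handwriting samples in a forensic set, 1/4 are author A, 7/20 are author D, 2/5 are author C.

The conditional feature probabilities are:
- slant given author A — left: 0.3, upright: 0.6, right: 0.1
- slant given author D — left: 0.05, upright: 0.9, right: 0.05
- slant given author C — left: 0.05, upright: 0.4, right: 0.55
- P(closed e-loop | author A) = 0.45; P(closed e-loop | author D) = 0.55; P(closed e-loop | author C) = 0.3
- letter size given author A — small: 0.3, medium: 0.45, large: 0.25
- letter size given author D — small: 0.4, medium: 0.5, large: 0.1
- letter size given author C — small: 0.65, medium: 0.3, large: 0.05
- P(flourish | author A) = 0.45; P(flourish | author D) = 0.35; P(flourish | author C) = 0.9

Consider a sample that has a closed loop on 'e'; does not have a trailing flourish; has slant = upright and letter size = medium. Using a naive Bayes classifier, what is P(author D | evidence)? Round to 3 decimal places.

author A: 0.25 × 0.6 × 0.45 × 0.45 × (1−0.45) = 0.01670625
author D: 0.35 × 0.9 × 0.55 × 0.5 × (1−0.35) = 0.05630625
author C: 0.4 × 0.4 × 0.3 × 0.3 × (1−0.9) = 0.00144
P(author D | x) = 0.05630625 / 0.0744525 ≈ 0.756

0.756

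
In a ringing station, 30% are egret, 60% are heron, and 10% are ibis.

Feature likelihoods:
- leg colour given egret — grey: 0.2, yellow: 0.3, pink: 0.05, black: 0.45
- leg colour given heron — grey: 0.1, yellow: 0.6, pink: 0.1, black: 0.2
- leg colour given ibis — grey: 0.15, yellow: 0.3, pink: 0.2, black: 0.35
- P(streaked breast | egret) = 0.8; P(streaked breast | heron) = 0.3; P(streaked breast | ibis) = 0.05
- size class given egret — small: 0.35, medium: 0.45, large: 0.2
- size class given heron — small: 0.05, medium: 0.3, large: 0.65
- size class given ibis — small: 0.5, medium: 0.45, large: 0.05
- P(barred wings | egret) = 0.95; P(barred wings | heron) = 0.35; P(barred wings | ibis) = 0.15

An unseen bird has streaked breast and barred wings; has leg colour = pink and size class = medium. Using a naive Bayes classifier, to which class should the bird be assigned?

egret

egret: 0.3 × 0.05 × 0.8 × 0.45 × 0.95 = 0.00513
heron: 0.6 × 0.1 × 0.3 × 0.3 × 0.35 = 0.00189
ibis: 0.1 × 0.2 × 0.05 × 0.45 × 0.15 = 0.0000675
Highest score → egret.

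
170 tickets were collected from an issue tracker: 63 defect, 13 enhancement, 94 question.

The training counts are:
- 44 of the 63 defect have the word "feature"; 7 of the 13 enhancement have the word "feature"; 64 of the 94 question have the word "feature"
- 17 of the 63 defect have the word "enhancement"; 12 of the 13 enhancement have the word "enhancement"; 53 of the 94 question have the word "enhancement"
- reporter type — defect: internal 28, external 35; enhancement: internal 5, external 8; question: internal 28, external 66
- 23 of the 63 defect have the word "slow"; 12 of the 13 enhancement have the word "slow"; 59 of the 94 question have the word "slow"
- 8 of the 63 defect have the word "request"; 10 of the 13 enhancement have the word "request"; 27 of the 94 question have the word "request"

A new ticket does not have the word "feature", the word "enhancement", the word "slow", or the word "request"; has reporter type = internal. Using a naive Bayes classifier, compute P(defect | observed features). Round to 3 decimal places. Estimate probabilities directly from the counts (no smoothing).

0.767

defect: (63/170) × (19/63) × (46/63) × (28/63) × (40/63) × (55/63) ≈ 0.0201039
enhancement: (13/170) × (6/13) × (1/13) × (5/13) × (1/13) × (3/13) ≈ 0.0000185362
question: (94/170) × (30/94) × (41/94) × (28/94) × (35/94) × (67/94) ≈ 0.00608479
P(defect | x) = 0.0201039 / 0.0262072262 ≈ 0.767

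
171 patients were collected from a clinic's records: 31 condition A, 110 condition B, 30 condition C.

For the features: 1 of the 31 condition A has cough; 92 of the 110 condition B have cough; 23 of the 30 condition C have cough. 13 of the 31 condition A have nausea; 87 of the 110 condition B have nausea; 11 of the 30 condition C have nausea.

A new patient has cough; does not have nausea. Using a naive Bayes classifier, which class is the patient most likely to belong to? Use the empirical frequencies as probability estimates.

condition A: (31/171) × (1/31) × (18/31) ≈ 0.00339559
condition B: (110/171) × (92/110) × (23/110) ≈ 0.112493
condition C: (30/171) × (23/30) × (19/30) ≈ 0.0851852
Highest score → condition B.

condition B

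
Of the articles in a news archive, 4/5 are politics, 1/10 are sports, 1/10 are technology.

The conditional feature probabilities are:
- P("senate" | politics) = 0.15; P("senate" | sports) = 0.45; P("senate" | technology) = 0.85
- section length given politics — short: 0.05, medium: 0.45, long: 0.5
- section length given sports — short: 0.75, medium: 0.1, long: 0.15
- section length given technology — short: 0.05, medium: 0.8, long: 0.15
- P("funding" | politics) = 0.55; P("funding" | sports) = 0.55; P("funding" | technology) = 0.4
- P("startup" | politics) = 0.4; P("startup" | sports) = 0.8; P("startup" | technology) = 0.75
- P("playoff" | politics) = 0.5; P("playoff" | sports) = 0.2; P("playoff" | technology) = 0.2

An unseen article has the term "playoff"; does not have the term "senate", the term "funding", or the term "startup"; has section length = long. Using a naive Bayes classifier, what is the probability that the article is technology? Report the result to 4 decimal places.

politics: 0.8 × (1−0.15) × 0.5 × (1−0.55) × (1−0.4) × 0.5 = 0.0459
sports: 0.1 × (1−0.45) × 0.15 × (1−0.55) × (1−0.8) × 0.2 = 0.0001485
technology: 0.1 × (1−0.85) × 0.15 × (1−0.4) × (1−0.75) × 0.2 = 0.0000675
P(technology | x) = 0.0000675 / 0.046116 ≈ 0.0015

0.0015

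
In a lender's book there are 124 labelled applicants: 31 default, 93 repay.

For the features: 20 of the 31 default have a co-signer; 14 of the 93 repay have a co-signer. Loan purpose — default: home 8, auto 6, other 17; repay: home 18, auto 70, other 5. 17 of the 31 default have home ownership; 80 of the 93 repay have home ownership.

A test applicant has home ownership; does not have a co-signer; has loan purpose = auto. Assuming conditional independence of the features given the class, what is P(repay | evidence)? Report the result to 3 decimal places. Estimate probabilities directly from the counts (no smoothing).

default: (31/124) × (11/31) × (6/31) × (17/31) ≈ 0.0094156
repay: (93/124) × (79/93) × (70/93) × (80/93) ≈ 0.412503
P(repay | x) = 0.412503 / 0.4219186 ≈ 0.978

0.978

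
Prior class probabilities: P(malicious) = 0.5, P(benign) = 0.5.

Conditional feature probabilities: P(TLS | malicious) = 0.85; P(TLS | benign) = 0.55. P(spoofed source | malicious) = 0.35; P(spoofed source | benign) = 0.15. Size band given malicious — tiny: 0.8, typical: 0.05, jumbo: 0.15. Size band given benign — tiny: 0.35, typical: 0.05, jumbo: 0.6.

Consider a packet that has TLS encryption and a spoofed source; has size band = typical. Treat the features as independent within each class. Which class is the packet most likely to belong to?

malicious: 0.5 × 0.85 × 0.35 × 0.05 = 0.0074375
benign: 0.5 × 0.55 × 0.15 × 0.05 = 0.0020625
Highest score → malicious.

malicious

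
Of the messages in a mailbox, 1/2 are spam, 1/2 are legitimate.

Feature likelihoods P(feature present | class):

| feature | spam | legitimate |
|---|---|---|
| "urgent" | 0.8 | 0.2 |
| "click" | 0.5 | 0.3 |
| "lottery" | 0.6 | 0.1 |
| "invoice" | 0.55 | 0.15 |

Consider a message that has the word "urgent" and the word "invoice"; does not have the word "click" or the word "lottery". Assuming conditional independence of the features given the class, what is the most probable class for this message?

spam: 0.5 × 0.8 × (1−0.5) × (1−0.6) × 0.55 = 0.044
legitimate: 0.5 × 0.2 × (1−0.3) × (1−0.1) × 0.15 = 0.00945
Highest score → spam.

spam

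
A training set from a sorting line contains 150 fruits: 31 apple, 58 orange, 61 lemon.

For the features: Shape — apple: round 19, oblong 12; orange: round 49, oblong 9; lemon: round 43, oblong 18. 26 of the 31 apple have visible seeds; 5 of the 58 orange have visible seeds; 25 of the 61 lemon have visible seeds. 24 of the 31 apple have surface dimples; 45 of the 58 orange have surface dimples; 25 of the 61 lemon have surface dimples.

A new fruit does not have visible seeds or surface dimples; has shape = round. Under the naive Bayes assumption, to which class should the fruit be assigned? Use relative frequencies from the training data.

apple: (31/150) × (19/31) × (5/31) × (7/31) ≈ 0.00461325
orange: (58/150) × (49/58) × (53/58) × (13/58) ≈ 0.0669065
lemon: (61/150) × (43/61) × (36/61) × (36/61) ≈ 0.0998441
Highest score → lemon.

lemon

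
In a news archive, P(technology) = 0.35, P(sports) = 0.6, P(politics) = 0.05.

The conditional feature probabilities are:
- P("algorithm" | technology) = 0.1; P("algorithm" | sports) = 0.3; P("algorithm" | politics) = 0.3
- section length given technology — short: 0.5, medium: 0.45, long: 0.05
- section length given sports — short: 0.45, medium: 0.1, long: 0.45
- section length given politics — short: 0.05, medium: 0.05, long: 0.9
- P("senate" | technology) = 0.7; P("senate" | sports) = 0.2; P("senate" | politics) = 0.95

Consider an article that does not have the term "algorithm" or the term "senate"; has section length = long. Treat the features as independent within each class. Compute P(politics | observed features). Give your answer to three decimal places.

0.010

technology: 0.35 × (1−0.1) × 0.05 × (1−0.7) = 0.004725
sports: 0.6 × (1−0.3) × 0.45 × (1−0.2) = 0.1512
politics: 0.05 × (1−0.3) × 0.9 × (1−0.95) = 0.001575
P(politics | x) = 0.001575 / 0.1575 ≈ 0.010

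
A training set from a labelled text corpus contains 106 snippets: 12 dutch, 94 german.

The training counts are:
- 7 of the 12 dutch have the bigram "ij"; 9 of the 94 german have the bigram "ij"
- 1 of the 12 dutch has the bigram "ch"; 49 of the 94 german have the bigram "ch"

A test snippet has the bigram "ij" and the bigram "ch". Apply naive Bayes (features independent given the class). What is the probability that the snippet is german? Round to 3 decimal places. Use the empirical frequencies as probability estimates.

0.889

dutch: (12/106) × (7/12) × (1/12) ≈ 0.00550314
german: (94/106) × (9/94) × (49/94) ≈ 0.0442593
P(german | x) = 0.0442593 / 0.04976244 ≈ 0.889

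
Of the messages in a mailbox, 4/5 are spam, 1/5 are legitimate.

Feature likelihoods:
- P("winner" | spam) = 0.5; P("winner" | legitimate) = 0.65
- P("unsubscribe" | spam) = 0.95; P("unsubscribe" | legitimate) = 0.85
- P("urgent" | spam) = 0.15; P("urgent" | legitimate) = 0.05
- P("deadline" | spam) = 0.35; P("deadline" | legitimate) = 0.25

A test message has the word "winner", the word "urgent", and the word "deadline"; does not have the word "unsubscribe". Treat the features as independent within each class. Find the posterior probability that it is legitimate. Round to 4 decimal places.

0.1884

spam: 0.8 × 0.5 × (1−0.95) × 0.15 × 0.35 = 0.00105
legitimate: 0.2 × 0.65 × (1−0.85) × 0.05 × 0.25 = 0.00024375
P(legitimate | x) = 0.00024375 / 0.00129375 ≈ 0.1884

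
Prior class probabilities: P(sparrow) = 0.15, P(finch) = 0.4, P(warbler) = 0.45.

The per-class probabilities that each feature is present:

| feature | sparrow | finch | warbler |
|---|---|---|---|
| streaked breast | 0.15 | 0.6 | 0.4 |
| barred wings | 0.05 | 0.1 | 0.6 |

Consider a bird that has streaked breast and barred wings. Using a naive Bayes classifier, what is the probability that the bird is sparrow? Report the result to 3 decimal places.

0.008

sparrow: 0.15 × 0.15 × 0.05 = 0.001125
finch: 0.4 × 0.6 × 0.1 = 0.024
warbler: 0.45 × 0.4 × 0.6 = 0.108
P(sparrow | x) = 0.001125 / 0.133125 ≈ 0.008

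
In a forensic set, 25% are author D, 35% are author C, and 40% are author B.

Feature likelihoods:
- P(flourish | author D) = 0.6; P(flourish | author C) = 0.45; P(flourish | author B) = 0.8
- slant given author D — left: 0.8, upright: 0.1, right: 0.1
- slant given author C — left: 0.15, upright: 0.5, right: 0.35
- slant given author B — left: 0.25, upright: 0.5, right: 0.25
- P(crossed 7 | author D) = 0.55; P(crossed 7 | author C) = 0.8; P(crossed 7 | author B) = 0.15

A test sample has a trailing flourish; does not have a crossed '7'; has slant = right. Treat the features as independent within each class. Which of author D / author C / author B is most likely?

author D: 0.25 × 0.6 × 0.1 × (1−0.55) = 0.00675
author C: 0.35 × 0.45 × 0.35 × (1−0.8) = 0.011025
author B: 0.4 × 0.8 × 0.25 × (1−0.15) = 0.068
Highest score → author B.

author B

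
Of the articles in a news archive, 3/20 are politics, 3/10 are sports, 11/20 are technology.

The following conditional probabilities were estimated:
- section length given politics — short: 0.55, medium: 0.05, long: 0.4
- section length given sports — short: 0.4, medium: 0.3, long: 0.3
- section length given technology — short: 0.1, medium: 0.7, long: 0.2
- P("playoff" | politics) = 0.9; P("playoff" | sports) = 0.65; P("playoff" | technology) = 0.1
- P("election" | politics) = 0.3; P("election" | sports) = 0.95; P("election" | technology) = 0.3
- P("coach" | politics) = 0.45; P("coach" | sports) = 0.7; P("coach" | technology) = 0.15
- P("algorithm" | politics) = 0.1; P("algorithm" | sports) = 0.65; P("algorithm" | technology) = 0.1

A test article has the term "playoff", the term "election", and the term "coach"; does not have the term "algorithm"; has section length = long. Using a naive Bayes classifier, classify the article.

sports

politics: 0.15 × 0.4 × 0.9 × 0.3 × 0.45 × (1−0.1) = 0.006561
sports: 0.3 × 0.3 × 0.65 × 0.95 × 0.7 × (1−0.65) = 0.013615875
technology: 0.55 × 0.2 × 0.1 × 0.3 × 0.15 × (1−0.1) = 0.0004455
Highest score → sports.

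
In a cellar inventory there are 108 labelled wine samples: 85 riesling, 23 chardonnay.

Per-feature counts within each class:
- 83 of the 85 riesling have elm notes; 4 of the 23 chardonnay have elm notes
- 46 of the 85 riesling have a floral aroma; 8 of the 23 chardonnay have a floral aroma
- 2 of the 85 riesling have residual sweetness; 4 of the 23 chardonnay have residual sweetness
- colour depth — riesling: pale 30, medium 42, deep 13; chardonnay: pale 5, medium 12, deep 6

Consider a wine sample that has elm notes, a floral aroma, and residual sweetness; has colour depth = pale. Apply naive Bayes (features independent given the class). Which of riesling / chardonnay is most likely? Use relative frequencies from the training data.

riesling: (85/108) × (83/85) × (46/85) × (2/85) × (30/85) ≈ 0.00345388
chardonnay: (23/108) × (4/23) × (8/23) × (4/23) × (5/23) ≈ 0.000487049
Highest score → riesling.

riesling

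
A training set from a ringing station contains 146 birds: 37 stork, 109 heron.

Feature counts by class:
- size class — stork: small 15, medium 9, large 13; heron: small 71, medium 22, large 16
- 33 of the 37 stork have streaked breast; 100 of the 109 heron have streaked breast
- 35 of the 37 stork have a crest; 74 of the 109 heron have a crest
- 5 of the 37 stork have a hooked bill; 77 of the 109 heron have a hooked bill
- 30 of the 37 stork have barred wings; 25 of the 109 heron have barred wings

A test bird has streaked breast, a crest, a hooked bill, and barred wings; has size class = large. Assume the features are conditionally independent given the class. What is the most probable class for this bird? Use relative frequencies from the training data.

stork: (37/146) × (13/37) × (33/37) × (35/37) × (5/37) × (30/37) ≈ 0.00823108
heron: (109/146) × (16/109) × (100/109) × (74/109) × (77/109) × (25/109) ≈ 0.0110592
Highest score → heron.

heron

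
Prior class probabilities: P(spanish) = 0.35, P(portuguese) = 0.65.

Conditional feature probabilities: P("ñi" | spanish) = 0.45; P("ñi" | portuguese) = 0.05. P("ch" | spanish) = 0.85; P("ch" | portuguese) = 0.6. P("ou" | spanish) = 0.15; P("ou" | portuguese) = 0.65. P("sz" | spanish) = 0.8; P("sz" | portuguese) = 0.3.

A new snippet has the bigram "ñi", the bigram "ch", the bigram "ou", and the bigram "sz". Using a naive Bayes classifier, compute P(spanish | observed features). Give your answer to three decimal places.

0.809

spanish: 0.35 × 0.45 × 0.85 × 0.15 × 0.8 = 0.016065
portuguese: 0.65 × 0.05 × 0.6 × 0.65 × 0.3 = 0.0038025
P(spanish | x) = 0.016065 / 0.0198675 ≈ 0.809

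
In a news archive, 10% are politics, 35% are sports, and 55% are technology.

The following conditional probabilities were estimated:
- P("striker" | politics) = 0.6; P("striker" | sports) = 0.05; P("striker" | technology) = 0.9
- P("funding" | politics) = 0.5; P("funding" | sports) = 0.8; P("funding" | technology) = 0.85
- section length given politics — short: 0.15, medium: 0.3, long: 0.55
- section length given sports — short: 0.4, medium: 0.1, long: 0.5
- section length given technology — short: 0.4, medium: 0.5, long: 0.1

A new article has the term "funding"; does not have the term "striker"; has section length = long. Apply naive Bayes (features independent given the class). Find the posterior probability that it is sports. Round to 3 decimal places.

politics: 0.1 × (1−0.6) × 0.5 × 0.55 = 0.011
sports: 0.35 × (1−0.05) × 0.8 × 0.5 = 0.133
technology: 0.55 × (1−0.9) × 0.85 × 0.1 = 0.004675
P(sports | x) = 0.133 / 0.148675 ≈ 0.895

0.895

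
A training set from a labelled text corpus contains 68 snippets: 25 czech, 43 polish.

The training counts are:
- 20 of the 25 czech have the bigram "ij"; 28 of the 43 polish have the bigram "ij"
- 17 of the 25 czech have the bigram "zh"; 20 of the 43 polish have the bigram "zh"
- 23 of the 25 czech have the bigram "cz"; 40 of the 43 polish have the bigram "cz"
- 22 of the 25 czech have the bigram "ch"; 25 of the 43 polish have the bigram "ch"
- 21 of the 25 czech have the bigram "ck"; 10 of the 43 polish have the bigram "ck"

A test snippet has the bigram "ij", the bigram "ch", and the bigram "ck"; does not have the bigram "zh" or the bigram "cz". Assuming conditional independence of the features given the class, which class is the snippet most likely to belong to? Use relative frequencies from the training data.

czech

czech: (25/68) × (20/25) × (8/25) × (2/25) × (22/25) × (21/25) ≈ 0.00556574
polish: (43/68) × (28/43) × (23/43) × (3/43) × (25/43) × (10/43) ≈ 0.00207761
Highest score → czech.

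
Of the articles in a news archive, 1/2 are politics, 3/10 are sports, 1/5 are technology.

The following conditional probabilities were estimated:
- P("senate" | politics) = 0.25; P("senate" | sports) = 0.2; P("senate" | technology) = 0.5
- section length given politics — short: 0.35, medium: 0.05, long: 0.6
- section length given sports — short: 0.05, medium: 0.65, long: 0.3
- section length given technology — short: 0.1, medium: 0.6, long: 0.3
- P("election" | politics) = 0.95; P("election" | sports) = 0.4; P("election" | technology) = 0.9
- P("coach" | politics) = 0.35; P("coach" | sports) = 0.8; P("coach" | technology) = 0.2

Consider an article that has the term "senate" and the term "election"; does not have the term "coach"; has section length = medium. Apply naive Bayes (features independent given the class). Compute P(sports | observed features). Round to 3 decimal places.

politics: 0.5 × 0.25 × 0.05 × 0.95 × (1−0.35) = 0.003859375
sports: 0.3 × 0.2 × 0.65 × 0.4 × (1−0.8) = 0.00312
technology: 0.2 × 0.5 × 0.6 × 0.9 × (1−0.2) = 0.0432
P(sports | x) = 0.00312 / 0.050179375 ≈ 0.062

0.062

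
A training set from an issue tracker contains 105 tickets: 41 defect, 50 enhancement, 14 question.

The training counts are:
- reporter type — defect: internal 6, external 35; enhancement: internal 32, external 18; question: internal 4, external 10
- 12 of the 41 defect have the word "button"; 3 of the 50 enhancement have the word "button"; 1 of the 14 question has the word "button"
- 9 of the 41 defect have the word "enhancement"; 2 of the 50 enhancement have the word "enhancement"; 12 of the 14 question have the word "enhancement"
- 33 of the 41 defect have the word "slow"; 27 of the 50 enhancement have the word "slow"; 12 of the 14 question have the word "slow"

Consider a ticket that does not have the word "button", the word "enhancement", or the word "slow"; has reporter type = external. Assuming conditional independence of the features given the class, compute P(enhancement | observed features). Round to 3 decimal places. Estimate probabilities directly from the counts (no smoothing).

defect: (41/105) × (35/41) × (29/41) × (32/41) × (8/41) ≈ 0.0359058
enhancement: (50/105) × (18/50) × (47/50) × (48/50) × (23/50) ≈ 0.0711607
question: (14/105) × (10/14) × (13/14) × (2/14) × (2/14) ≈ 0.0018048
P(enhancement | x) = 0.0711607 / 0.1088713 ≈ 0.654

0.654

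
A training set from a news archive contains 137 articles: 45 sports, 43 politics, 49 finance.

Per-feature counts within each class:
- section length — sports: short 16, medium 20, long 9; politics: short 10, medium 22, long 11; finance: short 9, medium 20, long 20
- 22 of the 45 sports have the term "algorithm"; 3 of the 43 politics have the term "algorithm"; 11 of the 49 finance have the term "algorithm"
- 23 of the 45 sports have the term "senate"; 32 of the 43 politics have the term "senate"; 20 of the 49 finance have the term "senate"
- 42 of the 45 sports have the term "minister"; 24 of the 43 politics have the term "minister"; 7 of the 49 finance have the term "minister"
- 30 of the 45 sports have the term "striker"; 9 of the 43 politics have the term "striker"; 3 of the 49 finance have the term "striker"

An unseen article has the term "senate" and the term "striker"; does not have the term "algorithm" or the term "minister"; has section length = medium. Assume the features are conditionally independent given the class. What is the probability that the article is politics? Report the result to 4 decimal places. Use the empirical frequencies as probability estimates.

0.7139

sports: (45/137) × (20/45) × (23/45) × (23/45) × (3/45) × (30/45) ≈ 0.00169495
politics: (43/137) × (22/43) × (40/43) × (32/43) × (19/43) × (9/43) ≈ 0.010281
finance: (49/137) × (20/49) × (38/49) × (20/49) × (42/49) × (3/49) ≈ 0.00242499
P(politics | x) = 0.010281 / 0.01440094 ≈ 0.7139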